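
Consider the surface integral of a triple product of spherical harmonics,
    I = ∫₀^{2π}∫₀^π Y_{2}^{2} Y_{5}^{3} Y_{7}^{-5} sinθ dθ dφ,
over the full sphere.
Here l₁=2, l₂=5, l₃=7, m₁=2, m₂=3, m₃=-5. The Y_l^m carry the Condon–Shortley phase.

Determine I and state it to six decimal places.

-0.252127

Checks pass: Σm=0; 14 even; l₃=7∈[3,7].
(2·2+1)(2·5+1)(2·7+1) = 825
Δ: 0! 4! 10! / 15! → 1/15015
sum: t=0:+1/57600 = 1/57600
3j²(2 5 7; 0 0 0) = Δ·Π!·Σ² = 21/715  (sign -1)
sum: t=0:+1/1935360 = 1/1935360
3j²(2 5 7; 2 3 -5) = Δ·Π!·Σ² = 3/91  (sign +1)
combine: 4πI² = 825·21/715·3/91 = 135/169
take √, sign -1: I = -0.25212656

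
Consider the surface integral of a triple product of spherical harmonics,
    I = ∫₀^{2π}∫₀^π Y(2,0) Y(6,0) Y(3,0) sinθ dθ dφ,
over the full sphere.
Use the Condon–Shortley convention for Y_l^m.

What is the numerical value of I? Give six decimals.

l₃=3 ∉ [4,8] — triangle fails ⇒ I = 0

0.000000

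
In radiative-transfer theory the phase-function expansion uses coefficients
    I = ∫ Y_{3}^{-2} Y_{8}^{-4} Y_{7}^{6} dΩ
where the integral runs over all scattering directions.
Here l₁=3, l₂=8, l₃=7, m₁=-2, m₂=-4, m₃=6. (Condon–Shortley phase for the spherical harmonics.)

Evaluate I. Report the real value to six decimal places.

-0.105265

m-sum 0 ✓  L=18 even ✓  5≤7≤11 ✓
Π(2lᵢ+1) = 7×17×15 = 1785
triangle coeff Δ(3,8,7) = 1/5290740
Σ_t [1,3]: t=1:−1/7257600 t=2:+1/2073600 t=3:−1/7257600 = 1/4838400
(3j)²=252/20995 [(3 8 7; 0 0 0)], sign=-1
Σ_t [3,4]: t=3:−1/479001600 t=4:+1/11496038400 = -23/11496038400
(3j)²=529/81396 [(3 8 7; -2 -4 6)], sign=+1
⇒ 4πI² = 11109/79781
I = (-1)√(11109/79781/(4π)) = -0.10526471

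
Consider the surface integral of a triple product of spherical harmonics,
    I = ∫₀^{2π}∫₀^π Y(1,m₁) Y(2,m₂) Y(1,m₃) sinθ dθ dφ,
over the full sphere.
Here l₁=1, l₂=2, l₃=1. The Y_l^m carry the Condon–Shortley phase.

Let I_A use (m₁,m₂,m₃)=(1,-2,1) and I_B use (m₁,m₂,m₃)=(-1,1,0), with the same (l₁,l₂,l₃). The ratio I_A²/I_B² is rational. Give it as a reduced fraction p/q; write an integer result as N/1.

l's match ⇒ only the (l;m) 3-j factors differ between A and B.
A: triangle coeff Δ(1,2,1) = 1/30; Σ_t [0,0]: t=0:+1/4 = 1/4; (3j)²=1/5 [(1 2 1; 1 -2 1)], sign=+1
B: triangle coeff Δ(1,2,1) = 1/30; Σ_t [2,2]: t=2:+1/2 = 1/2; (3j)²=1/10 [(1 2 1; -1 1 0)], sign=-1
I_A²/I_B² = (1/5)/(1/10) = 2/1

2/1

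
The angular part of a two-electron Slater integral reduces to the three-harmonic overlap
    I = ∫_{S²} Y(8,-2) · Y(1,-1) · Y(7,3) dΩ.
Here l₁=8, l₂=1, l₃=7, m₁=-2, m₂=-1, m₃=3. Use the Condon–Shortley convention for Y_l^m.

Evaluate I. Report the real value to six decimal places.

0.118504

Rules hold: Σm=0, L=16 even, 7≤7≤9.
N = 17·3·15 = 765
Δ = 2!·14!·0!/17! = 1/2040
Racah Σ t=1..1: t=1:−1/25401600 = -1/25401600
⇒ 3j(8 1 7; 0 0 0)² = 8/255, sgn +1
Racah Σ t=0..0: t=0:+1/174182400 = 1/174182400
⇒ 3j(8 1 7; -2 -1 3)² = 1/136, sgn +1
4πI² = N·(3j₀)²·(3jₘ)² = 3/17
I = +1·√(0.176471/4π) = 0.11850352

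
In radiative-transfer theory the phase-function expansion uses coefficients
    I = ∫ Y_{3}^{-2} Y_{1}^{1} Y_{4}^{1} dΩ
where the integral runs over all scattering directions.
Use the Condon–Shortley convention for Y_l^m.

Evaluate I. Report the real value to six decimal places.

Rules hold: Σm=0, L=8 even, 2≤4≤4.
N = 7·3·9 = 189
Δ = 0!·6!·2!/9! = 1/252
Racah Σ t=0..0: t=0:+1/36 = 1/36
⇒ 3j(3 1 4; 0 0 0)² = 4/63, sgn +1
Racah Σ t=0..0: t=0:+1/240 = 1/240
⇒ 3j(3 1 4; -2 1 1)² = 1/84, sgn -1
4πI² = N·(3j₀)²·(3jₘ)² = 1/7
I = -1·√(0.142857/4π) = -0.10662181

-0.106622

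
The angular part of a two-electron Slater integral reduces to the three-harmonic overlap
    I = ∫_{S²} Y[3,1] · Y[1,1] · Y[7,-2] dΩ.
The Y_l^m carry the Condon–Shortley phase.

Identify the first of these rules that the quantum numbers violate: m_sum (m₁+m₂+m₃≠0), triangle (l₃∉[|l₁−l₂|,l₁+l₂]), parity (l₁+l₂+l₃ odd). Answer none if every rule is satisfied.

Σmᵢ = 0  ✓
l₃∈[|l₁−l₂|,l₁+l₂]=[2,4], have l₃=7  ✗
Σlᵢ = 11 ⇒ odd

triangle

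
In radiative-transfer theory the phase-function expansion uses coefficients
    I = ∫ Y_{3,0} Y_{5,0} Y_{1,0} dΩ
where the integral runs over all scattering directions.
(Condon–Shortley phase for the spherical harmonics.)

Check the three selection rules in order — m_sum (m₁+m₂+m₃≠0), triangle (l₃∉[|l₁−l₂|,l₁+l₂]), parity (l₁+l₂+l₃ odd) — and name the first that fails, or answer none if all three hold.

triangle

m₁+m₂+m₃ = 0 + 0 + 0 = 0  ✓
triangle: |3−5|=2 ≤ l₃=1 ≤ 3+5=8  ✗
parity: l₁+l₂+l₃ = 9 is odd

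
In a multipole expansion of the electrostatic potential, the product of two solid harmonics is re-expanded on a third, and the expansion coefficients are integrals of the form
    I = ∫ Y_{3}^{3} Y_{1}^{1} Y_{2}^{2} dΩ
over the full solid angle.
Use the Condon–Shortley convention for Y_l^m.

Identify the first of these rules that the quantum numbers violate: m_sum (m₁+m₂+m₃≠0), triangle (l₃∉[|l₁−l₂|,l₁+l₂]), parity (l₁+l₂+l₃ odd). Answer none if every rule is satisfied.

m_sum

Σmᵢ = 6  ✗
l₃∈[|l₁−l₂|,l₁+l₂]=[2,4], have l₃=2
Σlᵢ = 6 ⇒ even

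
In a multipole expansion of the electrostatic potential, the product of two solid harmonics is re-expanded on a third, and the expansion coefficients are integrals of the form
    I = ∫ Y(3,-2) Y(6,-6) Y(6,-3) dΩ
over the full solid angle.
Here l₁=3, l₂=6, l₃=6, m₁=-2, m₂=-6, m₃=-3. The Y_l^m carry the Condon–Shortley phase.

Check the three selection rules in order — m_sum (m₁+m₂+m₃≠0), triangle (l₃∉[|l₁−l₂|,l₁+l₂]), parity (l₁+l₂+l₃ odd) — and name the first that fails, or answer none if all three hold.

m_sum

Σmᵢ = -11  ✗
l₃∈[|l₁−l₂|,l₁+l₂]=[3,9], have l₃=6
Σlᵢ = 15 ⇒ odd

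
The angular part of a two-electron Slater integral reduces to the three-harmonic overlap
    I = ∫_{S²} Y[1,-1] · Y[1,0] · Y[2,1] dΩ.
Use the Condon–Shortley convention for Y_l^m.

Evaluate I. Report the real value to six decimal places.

Rules hold: Σm=0, L=4 even, 0≤2≤2.
N = 3·3·5 = 45
Δ = 0!·2!·2!/5! = 1/30
Racah Σ t=0..0: t=0:+1/1 = 1/1
⇒ 3j(1 1 2; 0 0 0)² = 2/15, sgn +1
Racah Σ t=0..0: t=0:+1/2 = 1/2
⇒ 3j(1 1 2; -1 0 1)² = 1/10, sgn -1
4πI² = N·(3j₀)²·(3jₘ)² = 3/5
I = -1·√(0.6/4π) = -0.21850969

-0.218510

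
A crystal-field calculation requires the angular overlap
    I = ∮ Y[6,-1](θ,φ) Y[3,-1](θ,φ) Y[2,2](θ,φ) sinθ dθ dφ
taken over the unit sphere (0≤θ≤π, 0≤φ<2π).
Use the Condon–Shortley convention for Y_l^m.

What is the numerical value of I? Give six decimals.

|6−3|≤2≤6+3 violated ⇒ I = 0

0.000000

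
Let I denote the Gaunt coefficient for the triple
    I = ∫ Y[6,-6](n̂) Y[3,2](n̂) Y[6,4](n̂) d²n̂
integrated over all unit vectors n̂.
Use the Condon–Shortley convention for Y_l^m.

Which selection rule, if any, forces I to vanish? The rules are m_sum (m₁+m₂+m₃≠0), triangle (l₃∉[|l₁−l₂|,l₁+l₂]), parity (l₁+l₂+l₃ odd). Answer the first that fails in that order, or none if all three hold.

parity

Σmᵢ = 0  ✓
l₃∈[|l₁−l₂|,l₁+l₂]=[3,9], have l₃=6  ✓
Σlᵢ = 15 ⇒ odd  ✗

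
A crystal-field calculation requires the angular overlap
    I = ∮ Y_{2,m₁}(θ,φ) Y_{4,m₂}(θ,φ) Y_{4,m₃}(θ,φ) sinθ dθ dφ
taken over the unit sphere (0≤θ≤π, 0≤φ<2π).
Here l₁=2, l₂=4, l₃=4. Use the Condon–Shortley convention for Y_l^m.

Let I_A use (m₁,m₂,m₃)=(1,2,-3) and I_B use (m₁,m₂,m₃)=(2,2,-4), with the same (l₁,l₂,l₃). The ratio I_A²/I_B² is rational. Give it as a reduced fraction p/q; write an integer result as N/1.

25/8

l's match ⇒ only the (l;m) 3-j factors differ between A and B.
A: triangle coeff Δ(2,4,4) = 1/13860; Σ_t [0,1]: t=0:+1/1440 t=1:−1/240 = -1/288; (3j)²=5/132 [(2 4 4; 1 2 -3)], sign=+1
B: triangle coeff Δ(2,4,4) = 1/13860; Σ_t [0,0]: t=0:+1/2880 = 1/2880; (3j)²=2/165 [(2 4 4; 2 2 -4)], sign=+1
I_A²/I_B² = (5/132)/(2/165) = 25/8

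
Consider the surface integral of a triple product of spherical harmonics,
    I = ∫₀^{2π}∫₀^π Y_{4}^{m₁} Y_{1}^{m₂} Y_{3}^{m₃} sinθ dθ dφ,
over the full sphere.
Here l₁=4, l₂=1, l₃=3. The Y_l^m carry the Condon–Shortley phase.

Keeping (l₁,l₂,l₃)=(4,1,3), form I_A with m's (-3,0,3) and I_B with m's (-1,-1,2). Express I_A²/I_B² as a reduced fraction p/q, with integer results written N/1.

7/3

Shared (l₁,l₂,l₃)=(4,1,3): N and (l;000)² cancel in I_A²/I_B².
A: Δ = 2!·6!·0!/9! = 1/252; Racah Σ t=1..1: t=1:−1/720 = -1/720; ⇒ 3j(4 1 3; -3 0 3)² = 1/36, sgn -1
B: Δ = 2!·6!·0!/9! = 1/252; Racah Σ t=0..0: t=0:+1/240 = 1/240; ⇒ 3j(4 1 3; -1 -1 2)² = 1/84, sgn -1
I_A²/I_B² = (1/36)/(1/84) = 7/3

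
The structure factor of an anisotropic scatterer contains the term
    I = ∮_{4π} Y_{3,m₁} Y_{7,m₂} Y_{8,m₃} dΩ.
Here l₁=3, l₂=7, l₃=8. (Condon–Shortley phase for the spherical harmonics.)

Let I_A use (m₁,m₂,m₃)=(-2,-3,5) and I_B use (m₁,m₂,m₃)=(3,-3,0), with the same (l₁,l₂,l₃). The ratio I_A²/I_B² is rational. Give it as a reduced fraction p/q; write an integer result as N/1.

2288/4725

l's match ⇒ only the (l;m) 3-j factors differ between A and B.
A: triangle coeff Δ(3,7,8) = 1/5290740; Σ_t [1,2]: t=1:−1/52254720 t=2:+1/87091200 = -1/130636800; (3j)²=88/20349 [(3 7 8; -2 -3 5)], sign=+1
B: triangle coeff Δ(3,7,8) = 1/5290740; Σ_t [0,0]: t=0:+1/46448640 = 1/46448640; (3j)²=75/8398 [(3 7 8; 3 -3 0)], sign=+1
I_A²/I_B² = (88/20349)/(75/8398) = 2288/4725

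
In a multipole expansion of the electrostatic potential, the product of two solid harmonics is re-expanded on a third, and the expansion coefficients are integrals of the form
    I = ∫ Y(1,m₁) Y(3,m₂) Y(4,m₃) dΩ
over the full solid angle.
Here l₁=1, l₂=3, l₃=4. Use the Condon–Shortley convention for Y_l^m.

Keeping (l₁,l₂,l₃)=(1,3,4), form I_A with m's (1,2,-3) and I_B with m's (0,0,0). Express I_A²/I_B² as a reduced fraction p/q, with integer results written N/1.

l's match ⇒ only the (l;m) 3-j factors differ between A and B.
A: triangle coeff Δ(1,3,4) = 1/252; Σ_t [0,0]: t=0:+1/240 = 1/240; (3j)²=1/12 [(1 3 4; 1 2 -3)], sign=-1
B: triangle coeff Δ(1,3,4) = 1/252; Σ_t [0,0]: t=0:+1/36 = 1/36; (3j)²=4/63 [(1 3 4; 0 0 0)], sign=+1
I_A²/I_B² = (1/12)/(4/63) = 21/16

21/16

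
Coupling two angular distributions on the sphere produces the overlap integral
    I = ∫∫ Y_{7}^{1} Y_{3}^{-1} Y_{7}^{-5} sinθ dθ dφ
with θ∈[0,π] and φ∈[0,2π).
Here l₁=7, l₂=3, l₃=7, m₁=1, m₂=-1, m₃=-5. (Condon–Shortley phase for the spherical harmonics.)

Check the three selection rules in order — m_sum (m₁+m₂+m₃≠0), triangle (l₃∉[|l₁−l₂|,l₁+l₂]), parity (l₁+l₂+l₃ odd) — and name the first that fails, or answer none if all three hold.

m_sum

azimuthal sum: 1 − 1 − 5 = -5  ✗
4 ≤ 7 ≤ 10 (triangle on l)
L = 7 + 3 + 7 = 17 (odd)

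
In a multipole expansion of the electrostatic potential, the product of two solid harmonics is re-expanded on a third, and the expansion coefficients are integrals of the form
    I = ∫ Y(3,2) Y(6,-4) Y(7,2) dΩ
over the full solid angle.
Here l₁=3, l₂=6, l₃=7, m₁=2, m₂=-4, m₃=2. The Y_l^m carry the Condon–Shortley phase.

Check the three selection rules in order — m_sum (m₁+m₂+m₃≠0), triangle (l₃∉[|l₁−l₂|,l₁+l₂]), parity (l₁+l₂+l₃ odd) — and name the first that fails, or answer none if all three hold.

none

azimuthal sum: 2 − 4 + 2 = 0  ✓
3 ≤ 7 ≤ 9 (triangle on l)  ✓
L = 3 + 6 + 7 = 16 (even)  ✓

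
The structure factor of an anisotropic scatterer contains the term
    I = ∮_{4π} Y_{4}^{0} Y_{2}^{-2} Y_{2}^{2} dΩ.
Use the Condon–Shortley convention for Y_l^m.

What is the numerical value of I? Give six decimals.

0.040299

Rules hold: Σm=0, L=8 even, 2≤2≤6.
N = 9·5·5 = 225
Δ = 4!·4!·0!/9! = 1/630
Racah Σ t=2..2: t=2:+1/16 = 1/16
⇒ 3j(4 2 2; 0 0 0)² = 2/35, sgn +1
Racah Σ t=0..0: t=0:+1/576 = 1/576
⇒ 3j(4 2 2; 0 -2 2)² = 1/630, sgn +1
4πI² = N·(3j₀)²·(3jₘ)² = 1/49
I = +1·√(0.0204082/4π) = 0.04029926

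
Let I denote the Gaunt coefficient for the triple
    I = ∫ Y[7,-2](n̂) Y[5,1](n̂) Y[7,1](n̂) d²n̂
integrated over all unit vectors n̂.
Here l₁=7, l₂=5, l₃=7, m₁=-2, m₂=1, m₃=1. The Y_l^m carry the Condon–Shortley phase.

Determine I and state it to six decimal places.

l₁+l₂+l₃=19 is odd: 3j(l;000)=0 ⇒ I=0

0.000000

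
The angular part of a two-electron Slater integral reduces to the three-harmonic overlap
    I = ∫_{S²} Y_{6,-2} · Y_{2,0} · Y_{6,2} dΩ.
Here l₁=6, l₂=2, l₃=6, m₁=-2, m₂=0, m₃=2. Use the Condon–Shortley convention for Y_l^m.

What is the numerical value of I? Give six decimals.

Rules hold: Σm=0, L=14 even, 4≤6≤8.
N = 13·5·13 = 845
Δ = 2!·10!·2!/15! = 1/90090
Racah Σ t=0..2: t=0:+1/69120 t=1:−1/14400 t=2:+1/69120 = -7/172800
⇒ 3j(6 2 6; 0 0 0)² = 14/715, sgn -1
Racah Σ t=0..2: t=0:+1/322560 t=1:−1/30240 t=2:+1/69120 = -1/64512
⇒ 3j(6 2 6; -2 0 2)² = 10/1001, sgn -1
4πI² = N·(3j₀)²·(3jₘ)² = 20/121
I = +1·√(0.165289/4π) = 0.11468784

0.114688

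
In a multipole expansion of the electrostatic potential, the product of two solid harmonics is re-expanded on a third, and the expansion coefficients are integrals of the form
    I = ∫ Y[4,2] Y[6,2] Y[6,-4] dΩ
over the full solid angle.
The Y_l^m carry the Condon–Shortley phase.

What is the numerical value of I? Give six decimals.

0.060095

Checks pass: Σm=0; 16 even; l₃=6∈[2,10].
(2·4+1)(2·6+1)(2·6+1) = 1521
Δ: 4! 4! 8! / 17! → 1/15315300
sum: t=0:+1/829440 t=1:−1/25920 t=2:+1/9216 t=3:−1/25920 t=4:+1/829440 = 7/207360
3j²(4 6 6; 0 0 0) = Δ·Π!·Σ² = 28/2431  (sign +1)
sum: t=0:+1/3870720 t=1:−1/181440 t=2:+1/138240 = 23/11612160
3j²(4 6 6; 2 2 -4) = Δ·Π!·Σ² = 529/204204  (sign +1)
combine: 4πI² = 1521·28/2431·529/204204 = 1587/34969
take √, sign +1: I = 0.06009550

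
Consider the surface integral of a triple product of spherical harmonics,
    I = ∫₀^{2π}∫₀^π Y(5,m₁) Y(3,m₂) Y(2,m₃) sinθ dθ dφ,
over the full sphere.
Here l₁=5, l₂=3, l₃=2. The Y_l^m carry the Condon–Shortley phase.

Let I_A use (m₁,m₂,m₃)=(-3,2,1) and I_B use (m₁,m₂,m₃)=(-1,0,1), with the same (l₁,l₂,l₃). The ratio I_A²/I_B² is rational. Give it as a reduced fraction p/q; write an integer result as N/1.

Same 5,3,2: normalisation and zero-m 3j drop out of the ratio.
A: Δ: 6! 4! 0! / 11! → 1/2310; sum: t=5:−1/720 = -1/720; 3j²(5 3 2; -3 2 1) = Δ·Π!·Σ² = 8/165  (sign +1)
B: Δ: 6! 4! 0! / 11! → 1/2310; sum: t=3:−1/216 = -1/216; 3j²(5 3 2; -1 0 1) = Δ·Π!·Σ² = 8/231  (sign +1)
I_A²/I_B² = (8/165)/(8/231) = 7/5

7/5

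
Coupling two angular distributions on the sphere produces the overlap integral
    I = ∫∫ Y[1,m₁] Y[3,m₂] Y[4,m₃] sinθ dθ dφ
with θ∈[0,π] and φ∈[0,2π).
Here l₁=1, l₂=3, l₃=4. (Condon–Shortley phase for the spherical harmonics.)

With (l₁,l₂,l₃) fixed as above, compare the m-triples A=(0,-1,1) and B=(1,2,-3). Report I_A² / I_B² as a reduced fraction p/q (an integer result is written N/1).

Shared (l₁,l₂,l₃)=(1,3,4): N and (l;000)² cancel in I_A²/I_B².
A: Δ = 0!·2!·6!/9! = 1/252; Racah Σ t=0..0: t=0:+1/48 = 1/48; ⇒ 3j(1 3 4; 0 -1 1)² = 5/84, sgn -1
B: Δ = 0!·2!·6!/9! = 1/252; Racah Σ t=0..0: t=0:+1/240 = 1/240; ⇒ 3j(1 3 4; 1 2 -3)² = 1/12, sgn -1
I_A²/I_B² = (5/84)/(1/12) = 5/7

5/7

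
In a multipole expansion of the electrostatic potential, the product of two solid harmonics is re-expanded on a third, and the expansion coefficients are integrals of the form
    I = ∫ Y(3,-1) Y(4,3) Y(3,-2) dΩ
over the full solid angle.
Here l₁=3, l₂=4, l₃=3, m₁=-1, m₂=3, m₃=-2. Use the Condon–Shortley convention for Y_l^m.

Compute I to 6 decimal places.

Rules hold: Σm=0, L=10 even, 1≤3≤7.
N = 7·9·7 = 441
Δ = 4!·2!·4!/11! = 1/34650
Racah Σ t=1..3: t=1:−1/72 t=2:+1/16 t=3:−1/72 = 5/144
⇒ 3j(3 4 3; 0 0 0)² = 2/77, sgn -1
Racah Σ t=3..4: t=3:−1/144 t=4:+1/288 = -1/288
⇒ 3j(3 4 3; -1 3 -2)² = 1/99, sgn +1
4πI² = N·(3j₀)²·(3jₘ)² = 14/121
I = -1·√(0.115702/4π) = -0.09595473

-0.095955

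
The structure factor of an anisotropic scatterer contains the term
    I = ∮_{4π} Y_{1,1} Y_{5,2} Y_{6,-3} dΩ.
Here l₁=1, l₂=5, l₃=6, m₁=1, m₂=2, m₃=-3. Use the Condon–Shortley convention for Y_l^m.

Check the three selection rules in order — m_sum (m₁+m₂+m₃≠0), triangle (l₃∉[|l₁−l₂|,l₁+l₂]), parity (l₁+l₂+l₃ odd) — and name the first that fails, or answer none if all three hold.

none

azimuthal sum: 1 + 2 − 3 = 0  ✓
4 ≤ 6 ≤ 6 (triangle on l)  ✓
L = 1 + 5 + 6 = 12 (even)  ✓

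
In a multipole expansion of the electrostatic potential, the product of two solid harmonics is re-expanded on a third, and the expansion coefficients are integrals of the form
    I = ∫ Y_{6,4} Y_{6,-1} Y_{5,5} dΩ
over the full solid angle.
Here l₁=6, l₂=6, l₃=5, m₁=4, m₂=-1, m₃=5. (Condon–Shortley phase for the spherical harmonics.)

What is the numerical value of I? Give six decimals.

0.000000

4 − 1 + 5 = 8 ≠ 0: azimuthal integral kills it; I = 0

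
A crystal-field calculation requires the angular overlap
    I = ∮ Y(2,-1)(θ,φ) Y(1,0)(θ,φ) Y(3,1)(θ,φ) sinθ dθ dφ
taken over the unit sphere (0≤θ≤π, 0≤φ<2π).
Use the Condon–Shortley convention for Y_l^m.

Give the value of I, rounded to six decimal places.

-0.233597

Checks pass: Σm=0; 6 even; l₃=3∈[1,3].
(2·2+1)(2·1+1)(2·3+1) = 105
Δ: 0! 4! 2! / 7! → 1/105
sum: t=0:+1/4 = 1/4
3j²(2 1 3; 0 0 0) = Δ·Π!·Σ² = 3/35  (sign -1)
sum: t=0:+1/6 = 1/6
3j²(2 1 3; -1 0 1) = Δ·Π!·Σ² = 8/105  (sign +1)
combine: 4πI² = 105·3/35·8/105 = 24/35
take √, sign -1: I = -0.23359668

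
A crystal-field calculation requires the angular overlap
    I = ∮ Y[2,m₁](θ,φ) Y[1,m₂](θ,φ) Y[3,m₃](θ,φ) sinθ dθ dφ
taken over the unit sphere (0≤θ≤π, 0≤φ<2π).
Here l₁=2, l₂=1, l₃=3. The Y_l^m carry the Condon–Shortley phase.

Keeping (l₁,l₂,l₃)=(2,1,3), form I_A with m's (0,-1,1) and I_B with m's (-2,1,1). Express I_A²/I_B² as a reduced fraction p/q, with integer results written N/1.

6/1

Same 2,1,3: normalisation and zero-m 3j drop out of the ratio.
A: Δ: 0! 4! 2! / 7! → 1/105; sum: t=0:+1/8 = 1/8; 3j²(2 1 3; 0 -1 1) = Δ·Π!·Σ² = 2/35  (sign +1)
B: Δ: 0! 4! 2! / 7! → 1/105; sum: t=0:+1/48 = 1/48; 3j²(2 1 3; -2 1 1) = Δ·Π!·Σ² = 1/105  (sign +1)
I_A²/I_B² = (2/35)/(1/105) = 6/1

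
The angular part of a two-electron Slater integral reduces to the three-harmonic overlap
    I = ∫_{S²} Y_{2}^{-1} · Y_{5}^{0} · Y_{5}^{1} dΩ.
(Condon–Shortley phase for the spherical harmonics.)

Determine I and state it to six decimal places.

Checks pass: Σm=0; 12 even; l₃=5∈[3,7].
(2·2+1)(2·5+1)(2·5+1) = 605
Δ: 2! 2! 8! / 13! → 1/38610
sum: t=0:+1/2880 t=1:−1/576 t=2:+1/2880 = -1/960
3j²(2 5 5; 0 0 0) = Δ·Π!·Σ² = 10/429  (sign +1)
sum: t=1:−1/1152 t=2:+1/1440 = -1/5760
3j²(2 5 5; -1 0 1) = Δ·Π!·Σ² = 1/858  (sign -1)
combine: 4πI² = 605·10/429·1/858 = 25/1521
take √, sign -1: I = -0.03616600

-0.036166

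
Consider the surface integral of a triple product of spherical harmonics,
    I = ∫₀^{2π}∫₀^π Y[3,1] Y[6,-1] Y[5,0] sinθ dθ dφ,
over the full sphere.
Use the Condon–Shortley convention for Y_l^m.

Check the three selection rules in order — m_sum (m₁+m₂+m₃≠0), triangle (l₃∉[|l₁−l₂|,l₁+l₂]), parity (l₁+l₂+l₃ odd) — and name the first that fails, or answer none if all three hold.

none

Σmᵢ = 0  ✓
l₃∈[|l₁−l₂|,l₁+l₂]=[3,9], have l₃=5  ✓
Σlᵢ = 14 ⇒ even  ✓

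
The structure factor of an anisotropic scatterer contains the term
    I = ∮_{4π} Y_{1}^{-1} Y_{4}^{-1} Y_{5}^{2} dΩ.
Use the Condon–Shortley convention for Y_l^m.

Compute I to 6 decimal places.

0.225034

Checks pass: Σm=0; 10 even; l₃=5∈[3,5].
(2·1+1)(2·4+1)(2·5+1) = 297
Δ: 0! 2! 8! / 11! → 1/495
sum: t=0:+1/576 = 1/576
3j²(1 4 5; 0 0 0) = Δ·Π!·Σ² = 5/99  (sign -1)
sum: t=0:+1/1440 = 1/1440
3j²(1 4 5; -1 -1 2) = Δ·Π!·Σ² = 7/165  (sign -1)
combine: 4πI² = 297·5/99·7/165 = 7/11
take √, sign +1: I = 0.22503380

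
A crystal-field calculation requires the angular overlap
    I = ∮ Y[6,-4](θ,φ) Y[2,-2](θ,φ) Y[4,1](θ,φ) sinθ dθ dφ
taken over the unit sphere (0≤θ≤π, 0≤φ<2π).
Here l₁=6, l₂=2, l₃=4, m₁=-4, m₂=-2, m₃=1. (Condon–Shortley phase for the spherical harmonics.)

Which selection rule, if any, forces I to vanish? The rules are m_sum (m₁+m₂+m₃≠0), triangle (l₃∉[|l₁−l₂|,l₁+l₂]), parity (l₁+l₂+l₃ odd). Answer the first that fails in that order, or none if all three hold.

m_sum

Σmᵢ = -5  ✗
l₃∈[|l₁−l₂|,l₁+l₂]=[4,8], have l₃=4
Σlᵢ = 12 ⇒ even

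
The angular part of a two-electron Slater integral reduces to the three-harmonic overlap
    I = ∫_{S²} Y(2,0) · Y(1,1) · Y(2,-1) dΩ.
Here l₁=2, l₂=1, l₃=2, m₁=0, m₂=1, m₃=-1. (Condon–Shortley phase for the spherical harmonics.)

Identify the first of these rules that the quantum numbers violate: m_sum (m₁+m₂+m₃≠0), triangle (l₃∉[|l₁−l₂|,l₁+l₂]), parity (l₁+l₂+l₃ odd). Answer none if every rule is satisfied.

azimuthal sum: 0 + 1 − 1 = 0  ✓
1 ≤ 2 ≤ 3 (triangle on l)  ✓
L = 2 + 1 + 2 = 5 (odd)  ✗

parity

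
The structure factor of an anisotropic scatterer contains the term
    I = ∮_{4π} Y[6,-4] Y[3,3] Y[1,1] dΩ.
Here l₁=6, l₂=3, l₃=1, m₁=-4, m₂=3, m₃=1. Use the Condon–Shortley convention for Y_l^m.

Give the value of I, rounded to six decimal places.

l₃=1 ∉ [3,9] — triangle fails ⇒ I = 0

0.000000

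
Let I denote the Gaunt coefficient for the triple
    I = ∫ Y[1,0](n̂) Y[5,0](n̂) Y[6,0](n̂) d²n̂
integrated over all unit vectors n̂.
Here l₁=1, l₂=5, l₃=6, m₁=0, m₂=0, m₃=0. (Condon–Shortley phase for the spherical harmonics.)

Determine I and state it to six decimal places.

Rules hold: Σm=0, L=12 even, 4≤6≤6.
N = 3·11·13 = 429
Δ = 0!·2!·10!/13! = 1/858
Racah Σ t=0..0: t=0:+1/14400 = 1/14400
⇒ 3j(1 5 6; 0 0 0)² = 6/143, sgn +1
(m-triple is (0,0,0) — same symbol as above.)
4πI² = N·(3j₀)²·(3jₘ)² = 108/143
I = +1·√(0.755245/4π) = 0.24515397

0.245154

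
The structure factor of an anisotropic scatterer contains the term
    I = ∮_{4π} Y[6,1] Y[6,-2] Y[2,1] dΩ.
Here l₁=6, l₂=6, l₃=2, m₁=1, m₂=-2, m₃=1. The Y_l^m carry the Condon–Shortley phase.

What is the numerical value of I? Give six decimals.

0.088837

m-sum 0 ✓  L=14 even ✓  0≤2≤12 ✓
Π(2lᵢ+1) = 13×13×5 = 845
triangle coeff Δ(6,6,2) = 1/90090
Σ_t [4,6]: t=4:+1/69120 t=5:−1/14400 t=6:+1/69120 = -7/172800
(3j)²=14/715 [(6 6 2; 0 0 0)], sign=-1
Σ_t [3,4]: t=3:−1/60480 t=4:+1/34560 = 1/80640
(3j)²=6/1001 [(6 6 2; 1 -2 1)], sign=-1
⇒ 4πI² = 12/121
I = (+1)√(12/121/(4π)) = 0.08883682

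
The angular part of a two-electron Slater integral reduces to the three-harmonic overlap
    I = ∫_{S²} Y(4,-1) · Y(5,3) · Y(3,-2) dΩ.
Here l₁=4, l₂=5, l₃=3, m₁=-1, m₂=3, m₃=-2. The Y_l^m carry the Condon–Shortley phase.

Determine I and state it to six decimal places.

-0.035836

Checks pass: Σm=0; 12 even; l₃=3∈[1,9].
(2·4+1)(2·5+1)(2·3+1) = 693
Δ: 6! 2! 4! / 13! → 1/180180
sum: t=2:+1/576 t=3:−1/144 t=4:+1/576 = -1/288
3j²(4 5 3; 0 0 0) = Δ·Π!·Σ² = 20/1001  (sign +1)
sum: t=4:+1/1152 t=5:−1/1440 = 1/5760
3j²(4 5 3; -1 3 -2) = Δ·Π!·Σ² = 1/858  (sign -1)
combine: 4πI² = 693·20/1001·1/858 = 30/1859
take √, sign -1: I = -0.03583571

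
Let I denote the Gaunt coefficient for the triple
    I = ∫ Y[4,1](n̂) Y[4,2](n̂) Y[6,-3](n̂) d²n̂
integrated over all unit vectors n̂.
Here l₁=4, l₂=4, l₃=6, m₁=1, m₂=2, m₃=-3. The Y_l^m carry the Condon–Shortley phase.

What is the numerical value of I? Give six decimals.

-0.103072

Rules hold: Σm=0, L=14 even, 0≤6≤8.
N = 9·9·13 = 1053
Δ = 2!·6!·6!/15! = 1/1261260
Racah Σ t=0..2: t=0:+1/4608 t=1:−1/1296 t=2:+1/4608 = -7/20736
⇒ 3j(4 4 6; 0 0 0)² = 20/1287, sgn -1
Racah Σ t=0..2: t=0:+1/51840 t=1:−1/5760 t=2:+1/11520 = -7/103680
⇒ 3j(4 4 6; 1 2 -3)² = 7/858, sgn +1
4πI² = N·(3j₀)²·(3jₘ)² = 210/1573
I = -1·√(0.133503/4π) = -0.10307192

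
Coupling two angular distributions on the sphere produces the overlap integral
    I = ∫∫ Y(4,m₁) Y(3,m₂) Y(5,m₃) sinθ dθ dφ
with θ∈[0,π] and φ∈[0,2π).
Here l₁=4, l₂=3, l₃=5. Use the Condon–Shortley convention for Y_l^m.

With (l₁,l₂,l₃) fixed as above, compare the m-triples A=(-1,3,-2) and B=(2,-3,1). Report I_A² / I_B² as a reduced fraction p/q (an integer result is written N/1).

14/9

l's match ⇒ only the (l;m) 3-j factors differ between A and B.
A: triangle coeff Δ(4,3,5) = 1/180180; Σ_t [2,2]: t=2:+1/1728 = 1/1728; (3j)²=25/858 [(4 3 5; -1 3 -2)], sign=-1
B: triangle coeff Δ(4,3,5) = 1/180180; Σ_t [0,0]: t=0:+1/2304 = 1/2304; (3j)²=75/4004 [(4 3 5; 2 -3 1)], sign=+1
I_A²/I_B² = (25/858)/(75/4004) = 14/9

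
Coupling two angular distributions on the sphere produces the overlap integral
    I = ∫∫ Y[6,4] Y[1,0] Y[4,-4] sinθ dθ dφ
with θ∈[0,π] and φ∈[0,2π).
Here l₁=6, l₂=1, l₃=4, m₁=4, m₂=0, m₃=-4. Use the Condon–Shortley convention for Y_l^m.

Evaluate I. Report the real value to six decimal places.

l₃=4 ∉ [5,7] — triangle fails ⇒ I = 0

0.000000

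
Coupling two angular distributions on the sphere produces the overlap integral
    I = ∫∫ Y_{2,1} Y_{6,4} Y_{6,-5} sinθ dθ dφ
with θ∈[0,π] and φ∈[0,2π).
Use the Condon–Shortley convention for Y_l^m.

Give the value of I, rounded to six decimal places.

Checks pass: Σm=0; 14 even; l₃=6∈[4,8].
(2·2+1)(2·6+1)(2·6+1) = 845
Δ: 2! 2! 10! / 15! → 1/90090
sum: t=0:+1/69120 t=1:−1/14400 t=2:+1/69120 = -7/172800
3j²(2 6 6; 0 0 0) = Δ·Π!·Σ² = 14/715  (sign -1)
sum: t=0:+1/7257600 t=1:−1/725760 = -1/806400
3j²(2 6 6; 1 4 -5) = Δ·Π!·Σ² = 27/910  (sign +1)
combine: 4πI² = 845·14/715·27/910 = 27/55
take √, sign -1: I = -0.19764945

-0.197649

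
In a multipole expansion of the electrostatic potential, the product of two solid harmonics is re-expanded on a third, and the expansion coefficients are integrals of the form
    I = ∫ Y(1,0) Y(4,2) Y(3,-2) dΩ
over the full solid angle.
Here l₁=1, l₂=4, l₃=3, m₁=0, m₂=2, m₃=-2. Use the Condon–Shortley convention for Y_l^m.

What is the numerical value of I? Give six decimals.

Rules hold: Σm=0, L=8 even, 3≤3≤5.
N = 3·9·7 = 189
Δ = 2!·0!·6!/9! = 1/252
Racah Σ t=1..1: t=1:−1/36 = -1/36
⇒ 3j(1 4 3; 0 0 0)² = 4/63, sgn +1
Racah Σ t=1..1: t=1:−1/120 = -1/120
⇒ 3j(1 4 3; 0 2 -2)² = 1/21, sgn +1
4πI² = N·(3j₀)²·(3jₘ)² = 4/7
I = +1·√(0.571429/4π) = 0.21324362

0.213244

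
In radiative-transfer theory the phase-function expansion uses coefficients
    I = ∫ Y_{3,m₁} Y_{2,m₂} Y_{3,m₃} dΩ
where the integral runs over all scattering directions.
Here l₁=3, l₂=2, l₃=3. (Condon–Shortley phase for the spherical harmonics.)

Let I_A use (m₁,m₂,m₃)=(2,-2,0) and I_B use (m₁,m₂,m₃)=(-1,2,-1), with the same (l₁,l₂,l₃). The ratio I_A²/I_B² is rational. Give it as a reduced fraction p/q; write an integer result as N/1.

l's match ⇒ only the (l;m) 3-j factors differ between A and B.
A: triangle coeff Δ(3,2,3) = 1/3780; Σ_t [0,0]: t=0:+1/24 = 1/24; (3j)²=1/21 [(3 2 3; 2 -2 0)], sign=-1
B: triangle coeff Δ(3,2,3) = 1/3780; Σ_t [2,2]: t=2:+1/16 = 1/16; (3j)²=2/35 [(3 2 3; -1 2 -1)], sign=+1
I_A²/I_B² = (1/21)/(2/35) = 5/6

5/6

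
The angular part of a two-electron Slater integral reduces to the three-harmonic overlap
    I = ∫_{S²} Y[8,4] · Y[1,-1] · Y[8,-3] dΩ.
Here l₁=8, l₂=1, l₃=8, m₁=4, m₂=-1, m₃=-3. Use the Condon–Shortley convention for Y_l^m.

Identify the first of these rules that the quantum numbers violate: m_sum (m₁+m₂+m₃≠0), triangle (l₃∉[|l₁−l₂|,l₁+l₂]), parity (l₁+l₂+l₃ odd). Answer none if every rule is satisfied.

parity

Σmᵢ = 0  ✓
l₃∈[|l₁−l₂|,l₁+l₂]=[7,9], have l₃=8  ✓
Σlᵢ = 17 ⇒ odd  ✗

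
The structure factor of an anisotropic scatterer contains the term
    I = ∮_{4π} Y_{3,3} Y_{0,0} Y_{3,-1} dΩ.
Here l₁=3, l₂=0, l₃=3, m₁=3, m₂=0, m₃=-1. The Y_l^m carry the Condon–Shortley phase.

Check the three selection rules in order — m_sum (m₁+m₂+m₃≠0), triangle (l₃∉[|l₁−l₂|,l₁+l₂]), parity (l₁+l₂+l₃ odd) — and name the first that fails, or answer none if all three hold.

m_sum

m₁+m₂+m₃ = 3 + 0 − 1 = 2  ✗
triangle: |3−0|=3 ≤ l₃=3 ≤ 3+0=3
parity: l₁+l₂+l₃ = 6 is even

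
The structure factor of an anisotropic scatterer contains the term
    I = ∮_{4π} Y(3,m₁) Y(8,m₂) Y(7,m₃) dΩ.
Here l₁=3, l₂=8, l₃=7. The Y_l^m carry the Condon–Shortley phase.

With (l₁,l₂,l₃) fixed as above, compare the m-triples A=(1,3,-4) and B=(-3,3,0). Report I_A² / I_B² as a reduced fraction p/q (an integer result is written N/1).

Shared (l₁,l₂,l₃)=(3,8,7): N and (l;000)² cancel in I_A²/I_B².
A: Δ = 4!·2!·12!/19! = 1/5290740; Racah Σ t=0..2: t=0:+1/1916006400 t=1:−1/43545600 t=2:+1/17418240 = 67/1916006400; ⇒ 3j(3 8 7; 1 3 -4)² = 4489/352716, sgn -1
B: Δ = 4!·2!·12!/19! = 1/5290740; Racah Σ t=4..4: t=4:+1/29030400 = 1/29030400; ⇒ 3j(3 8 7; -3 3 0)² = 165/8398, sgn -1
I_A²/I_B² = (4489/352716)/(165/8398) = 4489/6930

4489/6930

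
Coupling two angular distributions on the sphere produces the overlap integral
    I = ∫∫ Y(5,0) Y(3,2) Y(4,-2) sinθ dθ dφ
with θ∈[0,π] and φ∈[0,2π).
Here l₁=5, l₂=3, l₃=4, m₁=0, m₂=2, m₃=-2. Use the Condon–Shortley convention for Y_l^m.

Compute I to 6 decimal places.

-0.171327

m-sum 0 ✓  L=12 even ✓  2≤4≤8 ✓
Π(2lᵢ+1) = 11×7×9 = 693
triangle coeff Δ(5,3,4) = 1/180180
Σ_t [1,3]: t=1:−1/576 t=2:+1/144 t=3:−1/576 = 1/288
(3j)²=20/1001 [(5 3 4; 0 0 0)], sign=+1
Σ_t [3,4]: t=3:−1/576 t=4:+1/2880 = -1/720
(3j)²=80/3003 [(5 3 4; 0 2 -2)], sign=-1
⇒ 4πI² = 4800/13013
I = (-1)√(4800/13013/(4π)) = -0.17132746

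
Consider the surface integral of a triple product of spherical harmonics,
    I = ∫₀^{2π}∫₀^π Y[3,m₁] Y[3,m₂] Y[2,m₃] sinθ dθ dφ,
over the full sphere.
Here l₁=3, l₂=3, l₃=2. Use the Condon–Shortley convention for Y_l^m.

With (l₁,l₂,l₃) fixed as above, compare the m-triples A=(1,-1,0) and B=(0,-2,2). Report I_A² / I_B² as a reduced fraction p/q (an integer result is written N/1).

Same 3,3,2: normalisation and zero-m 3j drop out of the ratio.
A: Δ: 4! 2! 2! / 9! → 1/3780; sum: t=0:+1/96 t=1:−1/6 t=2:+1/16 = -3/32; 3j²(3 3 2; 1 -1 0) = Δ·Π!·Σ² = 3/140  (sign -1)
B: Δ: 4! 2! 2! / 9! → 1/3780; sum: t=1:−1/24 = -1/24; 3j²(3 3 2; 0 -2 2) = Δ·Π!·Σ² = 1/21  (sign -1)
I_A²/I_B² = (3/140)/(1/21) = 9/20

9/20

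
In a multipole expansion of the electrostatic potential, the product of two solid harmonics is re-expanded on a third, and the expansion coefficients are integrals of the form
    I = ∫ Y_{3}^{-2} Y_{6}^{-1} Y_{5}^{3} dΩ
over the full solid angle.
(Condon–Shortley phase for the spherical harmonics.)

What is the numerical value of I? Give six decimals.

Checks pass: Σm=0; 14 even; l₃=5∈[3,9].
(2·3+1)(2·6+1)(2·5+1) = 1001
Δ: 4! 2! 8! / 15! → 1/675675
sum: t=1:−1/8640 t=2:+1/2304 t=3:−1/8640 = 7/34560
3j²(3 6 5; 0 0 0) = Δ·Π!·Σ² = 7/429  (sign -1)
sum: t=3:−1/17280 t=4:+1/120960 = -1/20160
3j²(3 6 5; -2 -1 3) = Δ·Π!·Σ² = 64/3003  (sign -1)
combine: 4πI² = 1001·7/429·64/3003 = 448/1287
take √, sign +1: I = 0.16643505

0.166435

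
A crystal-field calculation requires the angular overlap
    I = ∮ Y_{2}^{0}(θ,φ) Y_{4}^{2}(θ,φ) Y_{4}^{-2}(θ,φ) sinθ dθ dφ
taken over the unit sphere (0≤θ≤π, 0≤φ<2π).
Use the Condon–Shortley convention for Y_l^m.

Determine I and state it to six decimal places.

Checks pass: Σm=0; 10 even; l₃=4∈[2,6].
(2·2+1)(2·4+1)(2·4+1) = 405
Δ: 2! 2! 6! / 11! → 1/13860
sum: t=0:+1/192 t=1:−1/36 t=2:+1/192 = -5/288
3j²(2 4 4; 0 0 0) = Δ·Π!·Σ² = 20/693  (sign -1)
sum: t=0:+1/2880 t=1:−1/120 t=2:+1/192 = -1/360
3j²(2 4 4; 0 2 -2) = Δ·Π!·Σ² = 16/3465  (sign -1)
combine: 4πI² = 405·20/693·16/3465 = 320/5929
take √, sign +1: I = 0.06553591

0.065536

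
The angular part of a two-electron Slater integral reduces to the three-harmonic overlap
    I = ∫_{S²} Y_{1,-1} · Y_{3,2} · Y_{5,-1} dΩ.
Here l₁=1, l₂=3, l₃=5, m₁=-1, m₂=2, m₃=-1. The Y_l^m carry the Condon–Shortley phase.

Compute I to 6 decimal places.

0.000000

triangle: need 2≤l₃≤4, have 5; I=0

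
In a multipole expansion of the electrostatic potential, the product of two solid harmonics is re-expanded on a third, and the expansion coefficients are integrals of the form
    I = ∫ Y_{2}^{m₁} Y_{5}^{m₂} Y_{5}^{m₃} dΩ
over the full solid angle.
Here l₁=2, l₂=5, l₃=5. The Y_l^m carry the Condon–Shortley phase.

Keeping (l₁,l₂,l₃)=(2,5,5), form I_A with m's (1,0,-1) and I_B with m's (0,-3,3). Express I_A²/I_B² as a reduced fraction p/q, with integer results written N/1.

Shared (l₁,l₂,l₃)=(2,5,5): N and (l;000)² cancel in I_A²/I_B².
A: Δ = 2!·2!·8!/13! = 1/38610; Racah Σ t=0..1: t=0:+1/1440 t=1:−1/1152 = -1/5760; ⇒ 3j(2 5 5; 1 0 -1)² = 1/858, sgn -1
B: Δ = 2!·2!·8!/13! = 1/38610; Racah Σ t=0..2: t=0:+1/5760 t=1:−1/5040 t=2:+1/161280 = -1/53760; ⇒ 3j(2 5 5; 0 -3 3)² = 1/4290, sgn -1
I_A²/I_B² = (1/858)/(1/4290) = 5/1

5/1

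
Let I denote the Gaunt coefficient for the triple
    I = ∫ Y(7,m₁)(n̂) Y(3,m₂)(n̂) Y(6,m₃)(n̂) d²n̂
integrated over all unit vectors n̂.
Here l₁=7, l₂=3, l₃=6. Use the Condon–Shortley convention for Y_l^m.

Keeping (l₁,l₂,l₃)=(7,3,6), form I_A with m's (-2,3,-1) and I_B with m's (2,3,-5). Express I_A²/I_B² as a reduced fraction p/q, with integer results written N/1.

Same 7,3,6: normalisation and zero-m 3j drop out of the ratio.
A: Δ: 4! 10! 2! / 17! → 1/2042040; sum: t=4:+1/691200 = 1/691200; 3j²(7 3 6; -2 3 -1) = Δ·Π!·Σ² = 189/9724  (sign -1)
B: Δ: 4! 10! 2! / 17! → 1/2042040; sum: t=4:+1/17418240 = 1/17418240; 3j²(7 3 6; 2 3 -5) = Δ·Π!·Σ² = 25/12376  (sign -1)
I_A²/I_B² = (189/9724)/(25/12376) = 2646/275

2646/275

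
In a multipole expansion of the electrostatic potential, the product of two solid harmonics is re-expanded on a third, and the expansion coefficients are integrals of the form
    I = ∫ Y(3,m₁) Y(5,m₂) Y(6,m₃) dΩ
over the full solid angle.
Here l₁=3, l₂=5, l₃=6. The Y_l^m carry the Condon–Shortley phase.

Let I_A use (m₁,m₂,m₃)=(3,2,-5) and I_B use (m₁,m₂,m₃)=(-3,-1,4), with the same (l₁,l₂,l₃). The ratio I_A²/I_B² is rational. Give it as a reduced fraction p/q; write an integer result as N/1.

11/14

Shared (l₁,l₂,l₃)=(3,5,6): N and (l;000)² cancel in I_A²/I_B².
A: Δ = 2!·4!·8!/15! = 1/675675; Racah Σ t=0..0: t=0:+1/241920 = 1/241920; ⇒ 3j(3 5 6; 3 2 -5)² = 2/91, sgn -1
B: Δ = 2!·4!·8!/15! = 1/675675; Racah Σ t=2..2: t=2:+1/69120 = 1/69120; ⇒ 3j(3 5 6; -3 -1 4)² = 4/143, sgn +1
I_A²/I_B² = (2/91)/(4/143) = 11/14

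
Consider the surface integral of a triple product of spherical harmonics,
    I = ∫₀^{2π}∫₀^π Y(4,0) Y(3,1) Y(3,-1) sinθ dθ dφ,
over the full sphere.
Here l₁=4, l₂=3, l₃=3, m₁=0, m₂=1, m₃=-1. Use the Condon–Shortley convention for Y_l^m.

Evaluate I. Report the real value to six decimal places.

-0.025645

Rules hold: Σm=0, L=10 even, 1≤3≤7.
N = 9·7·7 = 441
Δ = 4!·4!·2!/11! = 1/34650
Racah Σ t=1..3: t=1:−1/72 t=2:+1/16 t=3:−1/72 = 5/144
⇒ 3j(4 3 3; 0 0 0)² = 2/77, sgn -1
Racah Σ t=2..4: t=2:+1/32 t=3:−1/36 t=4:+1/1152 = 5/1152
⇒ 3j(4 3 3; 0 1 -1)² = 1/1386, sgn +1
4πI² = N·(3j₀)²·(3jₘ)² = 1/121
I = -1·√(0.00826446/4π) = -0.02564498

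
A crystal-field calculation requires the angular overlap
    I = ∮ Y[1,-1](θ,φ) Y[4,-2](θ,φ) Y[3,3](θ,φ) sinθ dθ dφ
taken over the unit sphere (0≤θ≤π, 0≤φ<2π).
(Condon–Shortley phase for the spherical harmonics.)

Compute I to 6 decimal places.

Rules hold: Σm=0, L=8 even, 3≤3≤5.
N = 3·9·7 = 189
Δ = 2!·0!·6!/9! = 1/252
Racah Σ t=1..1: t=1:−1/36 = -1/36
⇒ 3j(1 4 3; 0 0 0)² = 4/63, sgn +1
Racah Σ t=2..2: t=2:+1/1440 = 1/1440
⇒ 3j(1 4 3; -1 -2 3)² = 1/252, sgn +1
4πI² = N·(3j₀)²·(3jₘ)² = 1/21
I = +1·√(0.047619/4π) = 0.06155813

0.061558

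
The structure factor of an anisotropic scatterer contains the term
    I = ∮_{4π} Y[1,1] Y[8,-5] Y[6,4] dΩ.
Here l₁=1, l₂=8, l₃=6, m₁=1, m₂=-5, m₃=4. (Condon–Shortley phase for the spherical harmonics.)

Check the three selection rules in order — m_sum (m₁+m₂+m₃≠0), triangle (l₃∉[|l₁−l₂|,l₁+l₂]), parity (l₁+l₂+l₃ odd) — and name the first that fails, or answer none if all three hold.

m₁+m₂+m₃ = 1 − 5 + 4 = 0  ✓
triangle: |1−8|=7 ≤ l₃=6 ≤ 1+8=9  ✗
parity: l₁+l₂+l₃ = 15 is odd

triangle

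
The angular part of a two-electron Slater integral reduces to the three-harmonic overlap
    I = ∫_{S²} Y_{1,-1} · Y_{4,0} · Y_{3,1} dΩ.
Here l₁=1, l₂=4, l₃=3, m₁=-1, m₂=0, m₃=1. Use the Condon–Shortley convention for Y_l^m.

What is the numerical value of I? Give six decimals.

0.150786

m-sum 0 ✓  L=8 even ✓  3≤3≤5 ✓
Π(2lᵢ+1) = 3×9×7 = 189
triangle coeff Δ(1,4,3) = 1/252
Σ_t [1,1]: t=1:−1/36 = -1/36
(3j)²=4/63 [(1 4 3; 0 0 0)], sign=+1
Σ_t [2,2]: t=2:+1/96 = 1/96
(3j)²=1/42 [(1 4 3; -1 0 1)], sign=+1
⇒ 4πI² = 2/7
I = (+1)√(2/7/(4π)) = 0.15078601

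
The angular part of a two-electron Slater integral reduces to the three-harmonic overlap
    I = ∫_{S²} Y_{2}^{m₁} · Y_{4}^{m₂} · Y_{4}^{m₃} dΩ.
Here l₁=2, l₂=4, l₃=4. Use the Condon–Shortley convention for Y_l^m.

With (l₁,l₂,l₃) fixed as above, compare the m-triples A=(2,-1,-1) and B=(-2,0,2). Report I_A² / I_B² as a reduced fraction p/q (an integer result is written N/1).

10/9

Same 2,4,4: normalisation and zero-m 3j drop out of the ratio.
A: Δ: 2! 2! 6! / 11! → 1/13860; sum: t=0:+1/144 = 1/144; 3j²(2 4 4; 2 -1 -1) = Δ·Π!·Σ² = 10/231  (sign -1)
B: Δ: 2! 2! 6! / 11! → 1/13860; sum: t=2:+1/192 = 1/192; 3j²(2 4 4; -2 0 2) = Δ·Π!·Σ² = 3/77  (sign +1)
I_A²/I_B² = (10/231)/(3/77) = 10/9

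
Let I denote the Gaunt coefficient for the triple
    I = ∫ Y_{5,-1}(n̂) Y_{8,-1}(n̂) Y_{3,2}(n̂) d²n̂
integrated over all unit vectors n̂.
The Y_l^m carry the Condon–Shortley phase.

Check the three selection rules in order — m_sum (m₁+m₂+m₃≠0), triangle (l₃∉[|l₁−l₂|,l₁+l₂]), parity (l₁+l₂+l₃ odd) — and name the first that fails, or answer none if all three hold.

Σmᵢ = 0  ✓
l₃∈[|l₁−l₂|,l₁+l₂]=[3,13], have l₃=3  ✓
Σlᵢ = 16 ⇒ even  ✓

none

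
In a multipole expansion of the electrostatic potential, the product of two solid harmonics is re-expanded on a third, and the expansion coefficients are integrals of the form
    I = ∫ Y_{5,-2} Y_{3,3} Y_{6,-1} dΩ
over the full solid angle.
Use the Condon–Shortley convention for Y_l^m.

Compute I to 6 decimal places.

0.145631

Checks pass: Σm=0; 14 even; l₃=6∈[2,8].
(2·5+1)(2·3+1)(2·6+1) = 1001
Δ: 2! 8! 4! / 15! → 1/675675
sum: t=0:+1/8640 t=1:−1/2304 t=2:+1/8640 = -7/34560
3j²(5 3 6; 0 0 0) = Δ·Π!·Σ² = 7/429  (sign -1)
sum: t=2:+1/34560 = 1/34560
3j²(5 3 6; -2 3 -1) = Δ·Π!·Σ² = 7/429  (sign -1)
combine: 4πI² = 1001·7/429·7/429 = 343/1287
take √, sign +1: I = 0.14563067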